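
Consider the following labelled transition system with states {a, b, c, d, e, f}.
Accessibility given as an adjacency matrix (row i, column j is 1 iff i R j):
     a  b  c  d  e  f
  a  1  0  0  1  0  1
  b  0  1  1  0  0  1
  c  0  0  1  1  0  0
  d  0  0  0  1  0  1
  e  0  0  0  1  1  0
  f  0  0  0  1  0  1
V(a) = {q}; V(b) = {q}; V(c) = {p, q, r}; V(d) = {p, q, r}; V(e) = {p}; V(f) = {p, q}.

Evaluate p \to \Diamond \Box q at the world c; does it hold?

Yes

At c: p is true, \Diamond \Box q is true, so p \to \Diamond \Box q is true.
  At c: \Diamond \Box q requires \Box q at some successor in {c, d}.
    \Box q holds at c, so \Diamond \Box q is true at c.
      At c: \Box q requires q at every successor {c, d}.
        At c: q is true.
        At d: q is true.
      So \Box q is true at c.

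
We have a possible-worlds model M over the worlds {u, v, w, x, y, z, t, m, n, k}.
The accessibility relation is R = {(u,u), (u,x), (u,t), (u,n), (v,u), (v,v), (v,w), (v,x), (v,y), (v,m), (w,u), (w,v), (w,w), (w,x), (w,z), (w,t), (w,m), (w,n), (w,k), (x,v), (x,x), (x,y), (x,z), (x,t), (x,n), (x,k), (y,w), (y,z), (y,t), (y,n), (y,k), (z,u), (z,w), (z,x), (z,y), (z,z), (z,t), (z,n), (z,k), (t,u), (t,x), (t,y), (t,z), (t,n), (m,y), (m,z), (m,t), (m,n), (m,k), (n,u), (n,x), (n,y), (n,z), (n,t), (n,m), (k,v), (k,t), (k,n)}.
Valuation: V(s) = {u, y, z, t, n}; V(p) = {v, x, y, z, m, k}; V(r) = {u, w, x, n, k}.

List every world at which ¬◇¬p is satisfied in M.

Recall that ◇ψ holds at a world iff ψ holds at some accessible world.
Let φ = ¬◇¬p. Evaluate φ at each world:
  u (successors {u, x, t, n}): φ is false.
  v (successors {u, v, w, x, y, m}): φ is false.
  w (successors {u, v, w, x, z, t, m, n, k}): φ is false.
  x (successors {v, x, y, z, t, n, k}): φ is false.
  y (successors {w, z, t, n, k}): φ is false.
  z (successors {u, w, x, y, z, t, n, k}): φ is false.
  t (successors {u, x, y, z, n}): φ is false.
  m (successors {y, z, t, n, k}): φ is false.
  n (successors {u, x, y, z, t, m}): φ is false.
  k (successors {v, t, n}): φ is false.
For instance, at t:
  At t: ◇¬p is true, so ¬◇¬p is false.
    At t: ◇¬p requires ¬p at some successor in {u, x, y, z, n}.
      ¬p holds at u, so ◇¬p is true at t.
Satisfying worlds: none.

none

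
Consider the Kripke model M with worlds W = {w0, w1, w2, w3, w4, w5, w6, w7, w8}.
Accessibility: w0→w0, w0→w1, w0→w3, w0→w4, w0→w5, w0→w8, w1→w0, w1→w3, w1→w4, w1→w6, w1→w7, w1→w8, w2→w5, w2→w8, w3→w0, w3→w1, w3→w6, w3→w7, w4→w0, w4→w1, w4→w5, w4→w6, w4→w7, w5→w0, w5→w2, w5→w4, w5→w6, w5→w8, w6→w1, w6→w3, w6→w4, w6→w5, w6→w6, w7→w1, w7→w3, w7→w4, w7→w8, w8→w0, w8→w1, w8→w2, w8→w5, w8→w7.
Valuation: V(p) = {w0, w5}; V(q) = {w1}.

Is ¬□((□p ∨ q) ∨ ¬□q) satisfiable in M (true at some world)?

Let φ = ¬□((□p ∨ q) ∨ ¬□q). Evaluate φ at each world:
  w0 (successors {w0, w1, w3, w4, w5, w8}): φ is false.
  w1 (successors {w0, w3, w4, w6, w7, w8}): φ is false.
  w2 (successors {w5, w8}): φ is false.
  w3 (successors {w0, w1, w6, w7}): φ is false.
  w4 (successors {w0, w1, w5, w6, w7}): φ is false.
  w5 (successors {w0, w2, w4, w6, w8}): φ is false.
  w6 (successors {w1, w3, w4, w5, w6}): φ is false.
  w7 (successors {w1, w3, w4, w8}): φ is false.
  w8 (successors {w0, w1, w2, w5, w7}): φ is false.
For instance, at w3:
  At w3: □((□p ∨ q) ∨ ¬□q) is true, so ¬□((□p ∨ q) ∨ ¬□q) is false.
    At w3: □((□p ∨ q) ∨ ¬□q) requires (□p ∨ q) ∨ ¬□q at every successor {w0, w1, w6, w7}.
      At w0: (□p ∨ q) ∨ ¬□q is true.
      At w1: (□p ∨ q) ∨ ¬□q is true.
      At w6: (□p ∨ q) ∨ ¬□q is true.
      At w7: (□p ∨ q) ∨ ¬□q is true.
    So □((□p ∨ q) ∨ ¬□q) is true at w3.

No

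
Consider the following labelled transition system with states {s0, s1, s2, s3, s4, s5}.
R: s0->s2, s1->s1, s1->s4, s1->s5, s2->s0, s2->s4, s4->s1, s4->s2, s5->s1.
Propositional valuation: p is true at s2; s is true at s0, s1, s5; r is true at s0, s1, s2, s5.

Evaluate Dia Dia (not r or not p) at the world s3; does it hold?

At s3: no accessible worlds, so Dia Dia (not r or not p) is false.

No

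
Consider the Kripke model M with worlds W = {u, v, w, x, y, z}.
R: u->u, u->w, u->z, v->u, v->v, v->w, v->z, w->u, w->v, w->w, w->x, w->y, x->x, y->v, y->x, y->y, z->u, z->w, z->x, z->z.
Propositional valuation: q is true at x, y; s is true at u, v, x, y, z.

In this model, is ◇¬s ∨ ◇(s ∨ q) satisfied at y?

At y: ◇¬s is false, ◇(s ∨ q) is true, so ◇¬s ∨ ◇(s ∨ q) is true.
  At y: ◇¬s requires ¬s at some successor in {v, x, y}.
    At v: ¬s is false.
    At x: ¬s is false.
    At y: ¬s is false.
  So ◇¬s is false at y.
  At y: ◇(s ∨ q) requires s ∨ q at some successor in {v, x, y}.
    s ∨ q holds at v, so ◇(s ∨ q) is true at y.

Yes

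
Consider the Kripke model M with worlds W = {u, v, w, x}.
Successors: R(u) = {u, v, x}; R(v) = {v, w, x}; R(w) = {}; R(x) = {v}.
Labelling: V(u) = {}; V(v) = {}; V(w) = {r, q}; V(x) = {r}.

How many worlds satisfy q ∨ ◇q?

Recall that ◇ψ holds at a world iff ψ holds at some accessible world.
Let φ = q ∨ ◇q. Evaluate φ at each world:
  u (successors {u, v, x}): φ is false.
  v (successors {v, w, x}): φ is true.
  w (successors ∅): φ is true.
  x (successors {v}): φ is false.
For instance, at u:
  At u: q is false, ◇q is false, so q ∨ ◇q is false.
    At u: ◇q requires q at some successor in {u, v, x}.
      At u: q is false.
      At v: q is false.
      At x: q is false.
    So ◇q is false at u.
Satisfying worlds: {v, w}

2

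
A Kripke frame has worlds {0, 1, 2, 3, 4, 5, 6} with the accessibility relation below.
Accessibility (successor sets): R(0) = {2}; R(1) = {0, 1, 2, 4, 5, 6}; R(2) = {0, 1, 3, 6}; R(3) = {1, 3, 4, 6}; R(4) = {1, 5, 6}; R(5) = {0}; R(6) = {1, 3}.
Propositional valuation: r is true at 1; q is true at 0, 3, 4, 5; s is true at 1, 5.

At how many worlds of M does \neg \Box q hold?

6

Let φ = \neg \Box q. Evaluate φ at each world:
  0 (successors {2}): φ is true.
  1 (successors {0, 1, 2, 4, 5, 6}): φ is true.
  2 (successors {0, 1, 3, 6}): φ is true.
  3 (successors {1, 3, 4, 6}): φ is true.
  4 (successors {1, 5, 6}): φ is true.
  5 (successors {0}): φ is false.
  6 (successors {1, 3}): φ is true.
For instance, at 1:
  At 1: \Box q is false, so \neg \Box q is true.
    At 1: \Box q requires q at every successor {0, 1, 2, 4, 5, 6}.
      q fails at 1, so \Box q is false at 1.
Satisfying worlds: {0, 1, 2, 3, 4, 6}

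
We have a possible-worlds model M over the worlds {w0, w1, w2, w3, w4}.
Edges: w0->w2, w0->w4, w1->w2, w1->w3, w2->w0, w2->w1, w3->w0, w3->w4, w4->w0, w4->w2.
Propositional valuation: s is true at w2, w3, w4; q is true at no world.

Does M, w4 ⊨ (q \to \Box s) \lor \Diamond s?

Recall that \Box ψ holds at a world iff ψ holds at every accessible world, and \Diamond ψ holds iff ψ holds at some accessible world.
At w4: q \to \Box s is true, \Diamond s is true, so (q \to \Box s) \lor \Diamond s is true.
  At w4: q is false, \Box s is false, so q \to \Box s is true.
    At w4: \Box s requires s at every successor {w0, w2}.
      s fails at w0, so \Box s is false at w4.
  At w4: \Diamond s requires s at some successor in {w0, w2}.
    s holds at w2, so \Diamond s is true at w4.

Yes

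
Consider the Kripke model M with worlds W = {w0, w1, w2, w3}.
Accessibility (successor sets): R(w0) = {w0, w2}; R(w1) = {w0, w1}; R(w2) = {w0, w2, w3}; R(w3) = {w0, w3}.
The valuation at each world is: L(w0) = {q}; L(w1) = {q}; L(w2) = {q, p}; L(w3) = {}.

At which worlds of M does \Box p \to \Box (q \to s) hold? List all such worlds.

Let φ = \Box p \to \Box (q \to s). Evaluate φ at each world:
  w0 (successors {w0, w2}): φ is true.
  w1 (successors {w0, w1}): φ is true.
  w2 (successors {w0, w2, w3}): φ is true.
  w3 (successors {w0, w3}): φ is true.
For instance, at w1:
  At w1: \Box p is false, \Box (q \to s) is false, so \Box p \to \Box (q \to s) is true.
    At w1: \Box p requires p at every successor {w0, w1}.
      p fails at w0, so \Box p is false at w1.
    At w1: \Box (q \to s) requires q \to s at every successor {w0, w1}.
      q \to s fails at w0, so \Box (q \to s) is false at w1.
Satisfying worlds: {w0, w1, w2, w3}

w0, w1, w2, w3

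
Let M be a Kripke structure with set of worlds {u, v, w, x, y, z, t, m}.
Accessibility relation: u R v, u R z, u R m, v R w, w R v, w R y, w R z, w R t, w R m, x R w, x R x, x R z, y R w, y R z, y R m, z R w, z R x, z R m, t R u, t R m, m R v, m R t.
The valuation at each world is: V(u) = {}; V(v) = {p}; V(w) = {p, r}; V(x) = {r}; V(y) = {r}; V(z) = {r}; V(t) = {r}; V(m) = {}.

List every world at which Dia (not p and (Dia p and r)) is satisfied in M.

Let φ = Dia (not p and (Dia p and r)). Evaluate φ at each world:
  u (successors {v, z, m}): φ is true.
  v (successors {w}): φ is false.
  w (successors {v, y, z, t, m}): φ is true.
  x (successors {w, x, z}): φ is true.
  y (successors {w, z, m}): φ is true.
  z (successors {w, x, m}): φ is true.
  t (successors {u, m}): φ is false.
  m (successors {v, t}): φ is false.
For instance, at y:
  At y: Dia (not p and (Dia p and r)) requires not p and (Dia p and r) at some successor in {w, z, m}.
    not p and (Dia p and r) holds at z, so Dia (not p and (Dia p and r)) is true at y.
      At z: not p is true, Dia p and r is true, so not p and (Dia p and r) is true.
Satisfying worlds: {u, w, x, y, z}

u, w, x, y, z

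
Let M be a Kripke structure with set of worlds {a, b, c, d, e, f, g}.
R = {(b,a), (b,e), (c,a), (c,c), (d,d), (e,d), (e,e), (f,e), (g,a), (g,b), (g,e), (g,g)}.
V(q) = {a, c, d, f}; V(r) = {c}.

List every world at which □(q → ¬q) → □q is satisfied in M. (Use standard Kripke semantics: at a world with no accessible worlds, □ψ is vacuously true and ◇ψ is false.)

Recall that □ψ holds at a world iff ψ holds at every accessible world, and ◇ψ holds iff ψ holds at some accessible world.
Let φ = □(q → ¬q) → □q. Evaluate φ at each world:
  a (successors ∅): φ is true.
  b (successors {a, e}): φ is true.
  c (successors {a, c}): φ is true.
  d (successors {d}): φ is true.
  e (successors {d, e}): φ is true.
  f (successors {e}): φ is false.
  g (successors {a, b, e, g}): φ is true.
For instance, at c:
  At c: □(q → ¬q) is false, □q is true, so □(q → ¬q) → □q is true.
    At c: □(q → ¬q) requires q → ¬q at every successor {a, c}.
      q → ¬q fails at a, so □(q → ¬q) is false at c.
    At c: □q requires q at every successor {a, c}.
      At a: q is true.
      At c: q is true.
    So □q is true at c.
Satisfying worlds: {a, b, c, d, e, g}

a, b, c, d, e, g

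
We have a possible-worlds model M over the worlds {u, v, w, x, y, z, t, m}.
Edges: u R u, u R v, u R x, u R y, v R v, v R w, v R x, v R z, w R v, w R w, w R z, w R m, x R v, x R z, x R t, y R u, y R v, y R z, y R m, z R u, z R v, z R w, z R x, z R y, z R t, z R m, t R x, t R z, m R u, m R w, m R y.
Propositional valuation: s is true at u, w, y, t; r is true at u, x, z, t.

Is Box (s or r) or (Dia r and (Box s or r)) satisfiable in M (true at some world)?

Let φ = Box (s or r) or (Dia r and (Box s or r)). Evaluate φ at each world:
  u (successors {u, v, x, y}): φ is true.
  v (successors {v, w, x, z}): φ is false.
  w (successors {v, w, z, m}): φ is false.
  x (successors {v, z, t}): φ is true.
  y (successors {u, v, z, m}): φ is false.
  z (successors {u, v, w, x, y, t, m}): φ is true.
  t (successors {x, z}): φ is true.
  m (successors {u, w, y}): φ is true.
Detail at u (witness):
  At u: Box (s or r) is false, Dia r and (Box s or r) is true, so Box (s or r) or (Dia r and (Box s or r)) is true.
    At u: Box (s or r) requires s or r at every successor {u, v, x, y}.
      s or r fails at v, so Box (s or r) is false at u.
    At u: Dia r is true, Box s or r is true, so Dia r and (Box s or r) is true.
      At u: Dia r requires r at some successor in {u, v, x, y}.
        r holds at u, so Dia r is true at u.
      At u: Box s is false, r is true, so Box s or r is true.

Yes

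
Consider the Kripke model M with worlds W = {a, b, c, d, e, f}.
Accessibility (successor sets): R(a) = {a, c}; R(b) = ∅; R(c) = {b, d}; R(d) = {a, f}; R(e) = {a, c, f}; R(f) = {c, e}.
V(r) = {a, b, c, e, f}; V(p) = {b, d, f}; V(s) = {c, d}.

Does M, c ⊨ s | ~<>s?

At c: s is true, ~<>s is false, so s | ~<>s is true.
  At c: <>s is true, so ~<>s is false.
    At c: <>s requires s at some successor in {b, d}.
      s holds at d, so <>s is true at c.

Yes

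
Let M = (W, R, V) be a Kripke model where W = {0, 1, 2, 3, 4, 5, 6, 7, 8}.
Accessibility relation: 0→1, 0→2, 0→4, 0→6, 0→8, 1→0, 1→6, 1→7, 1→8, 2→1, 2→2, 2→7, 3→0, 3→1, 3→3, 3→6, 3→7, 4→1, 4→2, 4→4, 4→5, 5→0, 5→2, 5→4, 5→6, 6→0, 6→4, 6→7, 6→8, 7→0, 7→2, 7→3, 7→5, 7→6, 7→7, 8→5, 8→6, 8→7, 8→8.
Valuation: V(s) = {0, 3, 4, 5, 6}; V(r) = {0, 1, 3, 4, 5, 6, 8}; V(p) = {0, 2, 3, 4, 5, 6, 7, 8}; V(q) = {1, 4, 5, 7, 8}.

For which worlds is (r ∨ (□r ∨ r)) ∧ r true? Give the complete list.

Recall that □ψ holds at a world iff ψ holds at every accessible world, and ◇ψ holds iff ψ holds at some accessible world.
Let φ = (r ∨ (□r ∨ r)) ∧ r. Evaluate φ at each world:
  0 (successors {1, 2, 4, 6, 8}): φ is true.
  1 (successors {0, 6, 7, 8}): φ is true.
  2 (successors {1, 2, 7}): φ is false.
  3 (successors {0, 1, 3, 6, 7}): φ is true.
  4 (successors {1, 2, 4, 5}): φ is true.
  5 (successors {0, 2, 4, 6}): φ is true.
  6 (successors {0, 4, 7, 8}): φ is true.
  7 (successors {0, 2, 3, 5, 6, 7}): φ is false.
  8 (successors {5, 6, 7, 8}): φ is true.
For instance, at 5:
  At 5: r ∨ (□r ∨ r) is true, r is true, so (r ∨ (□r ∨ r)) ∧ r is true.
    At 5: r is true, □r ∨ r is true, so r ∨ (□r ∨ r) is true.
      At 5: □r is false, r is true, so □r ∨ r is true.
Satisfying worlds: {0, 1, 3, 4, 5, 6, 8}

0, 1, 3, 4, 5, 6, 8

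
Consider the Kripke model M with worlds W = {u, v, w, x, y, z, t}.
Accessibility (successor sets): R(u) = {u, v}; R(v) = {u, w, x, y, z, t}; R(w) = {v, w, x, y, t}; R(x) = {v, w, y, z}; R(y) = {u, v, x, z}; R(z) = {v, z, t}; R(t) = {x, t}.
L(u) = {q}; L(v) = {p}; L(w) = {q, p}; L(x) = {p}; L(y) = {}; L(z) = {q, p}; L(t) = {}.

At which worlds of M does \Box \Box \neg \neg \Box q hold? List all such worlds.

Let φ = \Box \Box \neg \neg \Box q. Evaluate φ at each world:
  u (successors {u, v}): φ is false.
  v (successors {u, w, x, y, z, t}): φ is false.
  w (successors {v, w, x, y, t}): φ is false.
  x (successors {v, w, y, z}): φ is false.
  y (successors {u, v, x, z}): φ is false.
  z (successors {v, z, t}): φ is false.
  t (successors {x, t}): φ is false.
For instance, at z:
  At z: \Box \Box \neg \neg \Box q requires \Box \neg \neg \Box q at every successor {v, z, t}.
    \Box \neg \neg \Box q fails at v, so \Box \Box \neg \neg \Box q is false at z.
      At v: \Box \neg \neg \Box q requires \neg \neg \Box q at every successor {u, w, x, y, z, t}.
        \neg \neg \Box q fails at u, so \Box \neg \neg \Box q is false at v.
Satisfying worlds: none.

none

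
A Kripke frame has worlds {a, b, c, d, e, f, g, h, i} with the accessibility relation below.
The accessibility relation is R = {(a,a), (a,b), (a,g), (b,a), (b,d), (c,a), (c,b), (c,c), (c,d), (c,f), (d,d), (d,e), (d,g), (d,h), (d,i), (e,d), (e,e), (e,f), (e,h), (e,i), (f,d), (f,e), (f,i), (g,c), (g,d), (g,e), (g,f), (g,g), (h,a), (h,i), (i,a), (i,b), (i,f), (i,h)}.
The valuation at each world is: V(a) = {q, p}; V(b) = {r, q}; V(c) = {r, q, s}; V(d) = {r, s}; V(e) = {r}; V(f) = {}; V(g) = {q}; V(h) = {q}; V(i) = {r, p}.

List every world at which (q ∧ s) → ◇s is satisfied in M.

Let φ = (q ∧ s) → ◇s. Evaluate φ at each world:
  a (successors {a, b, g}): φ is true.
  b (successors {a, d}): φ is true.
  c (successors {a, b, c, d, f}): φ is true.
  d (successors {d, e, g, h, i}): φ is true.
  e (successors {d, e, f, h, i}): φ is true.
  f (successors {d, e, i}): φ is true.
  g (successors {c, d, e, f, g}): φ is true.
  h (successors {a, i}): φ is true.
  i (successors {a, b, f, h}): φ is true.
For instance, at g:
  At g: q ∧ s is false, ◇s is true, so (q ∧ s) → ◇s is true.
    At g: ◇s requires s at some successor in {c, d, e, f, g}.
      s holds at c, so ◇s is true at g.
Satisfying worlds: {a, b, c, d, e, f, g, h, i}

a, b, c, d, e, f, g, h, i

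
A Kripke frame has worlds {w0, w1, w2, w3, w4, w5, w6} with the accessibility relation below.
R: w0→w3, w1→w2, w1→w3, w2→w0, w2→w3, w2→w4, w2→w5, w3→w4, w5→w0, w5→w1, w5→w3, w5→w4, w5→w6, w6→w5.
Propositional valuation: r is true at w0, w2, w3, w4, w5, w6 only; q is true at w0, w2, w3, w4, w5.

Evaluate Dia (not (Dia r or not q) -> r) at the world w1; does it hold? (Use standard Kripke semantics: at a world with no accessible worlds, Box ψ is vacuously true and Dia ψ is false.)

Recall that Dia ψ holds at a world iff ψ holds at some accessible world.
At w1: Dia (not (Dia r or not q) -> r) requires not (Dia r or not q) -> r at some successor in {w2, w3}.
  not (Dia r or not q) -> r holds at w2, so Dia (not (Dia r or not q) -> r) is true at w1.
    At w2: not (Dia r or not q) is false, r is true, so not (Dia r or not q) -> r is true.
      At w2: Dia r or not q is true, so not (Dia r or not q) is false.

Yes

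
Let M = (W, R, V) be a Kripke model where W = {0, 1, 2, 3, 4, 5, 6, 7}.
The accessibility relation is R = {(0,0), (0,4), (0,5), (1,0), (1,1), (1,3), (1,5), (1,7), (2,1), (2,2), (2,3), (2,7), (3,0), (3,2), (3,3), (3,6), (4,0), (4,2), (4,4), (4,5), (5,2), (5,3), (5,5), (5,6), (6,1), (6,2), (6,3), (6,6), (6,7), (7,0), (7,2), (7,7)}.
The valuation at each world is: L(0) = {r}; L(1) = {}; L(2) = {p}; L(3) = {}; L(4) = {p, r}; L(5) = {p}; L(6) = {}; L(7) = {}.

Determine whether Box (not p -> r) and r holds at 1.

No

At 1: Box (not p -> r) is false, r is false, so Box (not p -> r) and r is false.
  At 1: Box (not p -> r) requires not p -> r at every successor {0, 1, 3, 5, 7}.
    not p -> r fails at 1, so Box (not p -> r) is false at 1.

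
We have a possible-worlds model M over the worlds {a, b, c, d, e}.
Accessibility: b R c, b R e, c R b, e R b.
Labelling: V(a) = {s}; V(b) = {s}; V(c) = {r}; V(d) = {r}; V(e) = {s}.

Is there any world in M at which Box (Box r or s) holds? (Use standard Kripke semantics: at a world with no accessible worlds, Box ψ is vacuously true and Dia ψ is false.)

Let φ = Box (Box r or s). Evaluate φ at each world:
  a (successors ∅): φ is true.
  b (successors {c, e}): φ is false.
  c (successors {b}): φ is true.
  d (successors ∅): φ is true.
  e (successors {b}): φ is true.
Detail at a (witness):
  At a: no accessible worlds, so Box (Box r or s) holds vacuously.

Yes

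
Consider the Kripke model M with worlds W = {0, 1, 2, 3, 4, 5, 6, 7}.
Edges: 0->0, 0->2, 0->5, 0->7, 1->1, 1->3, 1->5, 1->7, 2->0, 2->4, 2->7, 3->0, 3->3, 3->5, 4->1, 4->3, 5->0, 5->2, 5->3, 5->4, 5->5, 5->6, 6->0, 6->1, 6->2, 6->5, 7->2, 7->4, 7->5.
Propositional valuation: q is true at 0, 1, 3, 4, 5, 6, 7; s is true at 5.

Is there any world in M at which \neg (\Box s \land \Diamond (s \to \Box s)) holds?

Yes

Recall that \Box ψ holds at a world iff ψ holds at every accessible world, and \Diamond ψ holds iff ψ holds at some accessible world.
Let φ = \neg (\Box s \land \Diamond (s \to \Box s)). Evaluate φ at each world:
  0 (successors {0, 2, 5, 7}): φ is true.
  1 (successors {1, 3, 5, 7}): φ is true.
  2 (successors {0, 4, 7}): φ is true.
  3 (successors {0, 3, 5}): φ is true.
  4 (successors {1, 3}): φ is true.
  5 (successors {0, 2, 3, 4, 5, 6}): φ is true.
  6 (successors {0, 1, 2, 5}): φ is true.
  7 (successors {2, 4, 5}): φ is true.
Detail at 0 (witness):
  At 0: \Box s \land \Diamond (s \to \Box s) is false, so \neg (\Box s \land \Diamond (s \to \Box s)) is true.
    At 0: \Box s is false, \Diamond (s \to \Box s) is true, so \Box s \land \Diamond (s \to \Box s) is false.
      At 0: \Box s requires s at every successor {0, 2, 5, 7}.
        s fails at 0, so \Box s is false at 0.
      At 0: \Diamond (s \to \Box s) requires s \to \Box s at some successor in {0, 2, 5, 7}.
        s \to \Box s holds at 0, so \Diamond (s \to \Box s) is true at 0.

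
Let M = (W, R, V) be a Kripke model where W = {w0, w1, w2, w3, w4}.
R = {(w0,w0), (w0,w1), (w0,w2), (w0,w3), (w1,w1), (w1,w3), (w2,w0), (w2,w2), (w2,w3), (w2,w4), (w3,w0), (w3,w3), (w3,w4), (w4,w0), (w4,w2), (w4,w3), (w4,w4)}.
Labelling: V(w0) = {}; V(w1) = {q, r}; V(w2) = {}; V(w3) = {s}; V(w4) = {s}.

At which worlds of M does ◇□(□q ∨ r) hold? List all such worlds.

Let φ = ◇□(□q ∨ r). Evaluate φ at each world:
  w0 (successors {w0, w1, w2, w3}): φ is false.
  w1 (successors {w1, w3}): φ is false.
  w2 (successors {w0, w2, w3, w4}): φ is false.
  w3 (successors {w0, w3, w4}): φ is false.
  w4 (successors {w0, w2, w3, w4}): φ is false.
For instance, at w2:
  At w2: ◇□(□q ∨ r) requires □(□q ∨ r) at some successor in {w0, w2, w3, w4}.
    At w0: □(□q ∨ r) is false.
    At w2: □(□q ∨ r) is false.
    At w3: □(□q ∨ r) is false.
    At w4: □(□q ∨ r) is false.
  So ◇□(□q ∨ r) is false at w2.
Satisfying worlds: none.

none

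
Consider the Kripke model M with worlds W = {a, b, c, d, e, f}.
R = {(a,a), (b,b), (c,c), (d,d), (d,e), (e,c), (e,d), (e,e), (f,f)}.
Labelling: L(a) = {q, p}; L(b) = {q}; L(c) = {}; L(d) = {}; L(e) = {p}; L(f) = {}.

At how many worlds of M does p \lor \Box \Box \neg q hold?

Let φ = p \lor \Box \Box \neg q. Evaluate φ at each world:
  a (successors {a}): φ is true.
  b (successors {b}): φ is false.
  c (successors {c}): φ is true.
  d (successors {d, e}): φ is true.
  e (successors {c, d, e}): φ is true.
  f (successors {f}): φ is true.
For instance, at a:
  At a: p is true, \Box \Box \neg q is false, so p \lor \Box \Box \neg q is true.
    At a: \Box \Box \neg q requires \Box \neg q at every successor {a}.
      \Box \neg q fails at a, so \Box \Box \neg q is false at a.
Satisfying worlds: {a, c, d, e, f}

5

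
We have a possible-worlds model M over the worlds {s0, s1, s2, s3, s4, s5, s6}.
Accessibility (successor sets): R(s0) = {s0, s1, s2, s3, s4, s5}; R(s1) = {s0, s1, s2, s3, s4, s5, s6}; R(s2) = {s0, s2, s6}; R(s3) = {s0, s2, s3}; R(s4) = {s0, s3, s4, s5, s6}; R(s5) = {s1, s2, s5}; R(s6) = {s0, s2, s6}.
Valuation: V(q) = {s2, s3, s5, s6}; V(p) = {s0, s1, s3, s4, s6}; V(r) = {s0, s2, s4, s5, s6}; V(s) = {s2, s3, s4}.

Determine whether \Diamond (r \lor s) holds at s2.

Yes

At s2: \Diamond (r \lor s) requires r \lor s at some successor in {s0, s2, s6}.
  r \lor s holds at s0, so \Diamond (r \lor s) is true at s2.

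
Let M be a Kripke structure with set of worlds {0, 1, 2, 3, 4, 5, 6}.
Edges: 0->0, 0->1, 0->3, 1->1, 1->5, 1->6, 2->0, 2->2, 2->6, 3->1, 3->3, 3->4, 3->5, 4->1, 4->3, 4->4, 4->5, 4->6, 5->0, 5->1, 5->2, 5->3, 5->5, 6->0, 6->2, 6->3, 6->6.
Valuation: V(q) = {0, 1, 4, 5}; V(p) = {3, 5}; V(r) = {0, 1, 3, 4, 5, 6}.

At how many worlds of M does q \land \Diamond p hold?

4

Let φ = q \land \Diamond p. Evaluate φ at each world:
  0 (successors {0, 1, 3}): φ is true.
  1 (successors {1, 5, 6}): φ is true.
  2 (successors {0, 2, 6}): φ is false.
  3 (successors {1, 3, 4, 5}): φ is false.
  4 (successors {1, 3, 4, 5, 6}): φ is true.
  5 (successors {0, 1, 2, 3, 5}): φ is true.
  6 (successors {0, 2, 3, 6}): φ is false.
For instance, at 6:
  At 6: q is false, \Diamond p is true, so q \land \Diamond p is false.
    At 6: \Diamond p requires p at some successor in {0, 2, 3, 6}.
      p holds at 3, so \Diamond p is true at 6.
Satisfying worlds: {0, 1, 4, 5}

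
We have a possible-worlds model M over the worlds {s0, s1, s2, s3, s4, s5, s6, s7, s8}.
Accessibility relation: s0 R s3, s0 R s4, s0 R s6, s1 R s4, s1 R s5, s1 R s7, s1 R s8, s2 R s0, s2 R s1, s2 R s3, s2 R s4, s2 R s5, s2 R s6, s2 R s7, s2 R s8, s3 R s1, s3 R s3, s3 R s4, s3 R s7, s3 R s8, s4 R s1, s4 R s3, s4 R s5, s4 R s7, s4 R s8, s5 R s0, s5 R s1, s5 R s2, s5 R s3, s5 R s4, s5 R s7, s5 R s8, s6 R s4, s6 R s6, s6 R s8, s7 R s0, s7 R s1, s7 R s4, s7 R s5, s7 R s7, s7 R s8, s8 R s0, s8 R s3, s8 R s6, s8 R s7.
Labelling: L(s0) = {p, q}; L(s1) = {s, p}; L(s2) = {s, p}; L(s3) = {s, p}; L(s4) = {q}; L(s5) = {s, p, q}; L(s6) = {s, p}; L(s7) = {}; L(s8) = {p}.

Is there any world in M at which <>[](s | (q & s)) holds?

Let φ = <>[](s | (q & s)). Evaluate φ at each world:
  s0 (successors {s3, s4, s6}): φ is false.
  s1 (successors {s4, s5, s7, s8}): φ is false.
  s2 (successors {s0, s1, s3, s4, s5, s6, s7, s8}): φ is false.
  s3 (successors {s1, s3, s4, s7, s8}): φ is false.
  s4 (successors {s1, s3, s5, s7, s8}): φ is false.
  s5 (successors {s0, s1, s2, s3, s4, s7, s8}): φ is false.
  s6 (successors {s4, s6, s8}): φ is false.
  s7 (successors {s0, s1, s4, s5, s7, s8}): φ is false.
  s8 (successors {s0, s3, s6, s7}): φ is false.
For instance, at s5:
  At s5: <>[](s | (q & s)) requires [](s | (q & s)) at some successor in {s0, s1, s2, s3, s4, s7, s8}.
    At s0: [](s | (q & s)) is false.
    At s1: [](s | (q & s)) is false.
    At s2: [](s | (q & s)) is false.
    At s3: [](s | (q & s)) is false.
    At s4: [](s | (q & s)) is false.
    At s7: [](s | (q & s)) is false.
    At s8: [](s | (q & s)) is false.
  So <>[](s | (q & s)) is false at s5.

No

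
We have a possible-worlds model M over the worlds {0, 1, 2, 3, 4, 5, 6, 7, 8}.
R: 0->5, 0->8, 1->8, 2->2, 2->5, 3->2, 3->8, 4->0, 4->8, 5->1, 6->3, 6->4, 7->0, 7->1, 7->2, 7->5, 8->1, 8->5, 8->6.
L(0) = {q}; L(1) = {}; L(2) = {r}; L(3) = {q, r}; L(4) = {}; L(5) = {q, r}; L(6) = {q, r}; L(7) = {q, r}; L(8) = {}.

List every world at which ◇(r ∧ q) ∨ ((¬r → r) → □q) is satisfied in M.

0, 1, 2, 4, 6, 7, 8

Let φ = ◇(r ∧ q) ∨ ((¬r → r) → □q). Evaluate φ at each world:
  0 (successors {5, 8}): φ is true.
  1 (successors {8}): φ is true.
  2 (successors {2, 5}): φ is true.
  3 (successors {2, 8}): φ is false.
  4 (successors {0, 8}): φ is true.
  5 (successors {1}): φ is false.
  6 (successors {3, 4}): φ is true.
  7 (successors {0, 1, 2, 5}): φ is true.
  8 (successors {1, 5, 6}): φ is true.
For instance, at 2:
  At 2: ◇(r ∧ q) is true, (¬r → r) → □q is false, so ◇(r ∧ q) ∨ ((¬r → r) → □q) is true.
    At 2: ◇(r ∧ q) requires r ∧ q at some successor in {2, 5}.
      r ∧ q holds at 5, so ◇(r ∧ q) is true at 2.
    At 2: ¬r → r is true, □q is false, so (¬r → r) → □q is false.
      At 2: □q requires q at every successor {2, 5}.
        q fails at 2, so □q is false at 2.
Satisfying worlds: {0, 1, 2, 4, 6, 7, 8}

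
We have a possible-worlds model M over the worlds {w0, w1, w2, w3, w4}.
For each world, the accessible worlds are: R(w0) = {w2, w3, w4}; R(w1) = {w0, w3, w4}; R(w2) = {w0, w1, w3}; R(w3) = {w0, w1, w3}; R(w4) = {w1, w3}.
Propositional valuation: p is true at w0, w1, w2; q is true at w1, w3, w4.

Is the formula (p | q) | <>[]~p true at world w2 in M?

Yes

Recall that []ψ holds at a world iff ψ holds at every accessible world, and <>ψ holds iff ψ holds at some accessible world.
At w2: p | q is true, <>[]~p is false, so (p | q) | <>[]~p is true.
  At w2: <>[]~p requires []~p at some successor in {w0, w1, w3}.
    At w0: []~p is false.
    At w1: []~p is false.
    At w3: []~p is false.
  So <>[]~p is false at w2.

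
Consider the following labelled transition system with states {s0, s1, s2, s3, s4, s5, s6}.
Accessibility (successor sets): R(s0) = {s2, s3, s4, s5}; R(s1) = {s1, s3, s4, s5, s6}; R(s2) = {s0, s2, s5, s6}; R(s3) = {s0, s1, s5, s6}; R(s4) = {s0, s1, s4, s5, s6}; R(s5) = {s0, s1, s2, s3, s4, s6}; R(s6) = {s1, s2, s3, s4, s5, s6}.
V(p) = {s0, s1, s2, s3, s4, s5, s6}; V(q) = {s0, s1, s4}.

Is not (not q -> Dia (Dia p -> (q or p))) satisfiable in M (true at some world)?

Recall that Dia ψ holds at a world iff ψ holds at some accessible world.
Let φ = not (not q -> Dia (Dia p -> (q or p))). Evaluate φ at each world:
  s0 (successors {s2, s3, s4, s5}): φ is false.
  s1 (successors {s1, s3, s4, s5, s6}): φ is false.
  s2 (successors {s0, s2, s5, s6}): φ is false.
  s3 (successors {s0, s1, s5, s6}): φ is false.
  s4 (successors {s0, s1, s4, s5, s6}): φ is false.
  s5 (successors {s0, s1, s2, s3, s4, s6}): φ is false.
  s6 (successors {s1, s2, s3, s4, s5, s6}): φ is false.
For instance, at s3:
  At s3: not q -> Dia (Dia p -> (q or p)) is true, so not (not q -> Dia (Dia p -> (q or p))) is false.
    At s3: not q is true, Dia (Dia p -> (q or p)) is true, so not q -> Dia (Dia p -> (q or p)) is true.
      At s3: Dia (Dia p -> (q or p)) requires Dia p -> (q or p) at some successor in {s0, s1, s5, s6}.
        Dia p -> (q or p) holds at s0, so Dia (Dia p -> (q or p)) is true at s3.

No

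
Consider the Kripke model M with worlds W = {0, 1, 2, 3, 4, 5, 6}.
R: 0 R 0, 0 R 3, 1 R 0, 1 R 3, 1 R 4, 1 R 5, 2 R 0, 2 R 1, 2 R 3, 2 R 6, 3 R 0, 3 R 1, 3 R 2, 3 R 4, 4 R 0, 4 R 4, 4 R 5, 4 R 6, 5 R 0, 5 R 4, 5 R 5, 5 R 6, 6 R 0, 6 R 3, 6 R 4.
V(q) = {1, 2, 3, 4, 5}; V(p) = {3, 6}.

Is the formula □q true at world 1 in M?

Recall that □ψ holds at a world iff ψ holds at every accessible world, and ◇ψ holds iff ψ holds at some accessible world.
At 1: □q requires q at every successor {0, 3, 4, 5}.
  q fails at 0, so □q is false at 1.

No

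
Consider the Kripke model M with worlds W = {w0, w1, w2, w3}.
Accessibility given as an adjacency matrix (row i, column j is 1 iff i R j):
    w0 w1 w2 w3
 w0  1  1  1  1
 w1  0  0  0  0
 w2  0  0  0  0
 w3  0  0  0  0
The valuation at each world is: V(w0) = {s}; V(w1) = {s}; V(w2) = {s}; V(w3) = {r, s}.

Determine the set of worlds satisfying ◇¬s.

none

Let φ = ◇¬s. Evaluate φ at each world:
  w0 (successors {w0, w1, w2, w3}): φ is false.
  w1 (successors ∅): φ is false.
  w2 (successors ∅): φ is false.
  w3 (successors ∅): φ is false.
For instance, at w0:
  At w0: ◇¬s requires ¬s at some successor in {w0, w1, w2, w3}.
    At w0: ¬s is false.
    At w1: ¬s is false.
    At w2: ¬s is false.
    At w3: ¬s is false.
  So ◇¬s is false at w0.
Satisfying worlds: none.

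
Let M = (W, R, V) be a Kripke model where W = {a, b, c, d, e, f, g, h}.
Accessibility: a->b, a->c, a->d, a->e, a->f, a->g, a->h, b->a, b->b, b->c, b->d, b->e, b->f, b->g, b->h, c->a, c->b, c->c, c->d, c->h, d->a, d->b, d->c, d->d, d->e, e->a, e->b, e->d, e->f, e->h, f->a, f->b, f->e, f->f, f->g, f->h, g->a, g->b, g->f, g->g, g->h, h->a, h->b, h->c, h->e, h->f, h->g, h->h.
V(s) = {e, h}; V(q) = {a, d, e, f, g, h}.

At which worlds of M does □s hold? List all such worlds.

none

Recall that □ψ holds at a world iff ψ holds at every accessible world, and ◇ψ holds iff ψ holds at some accessible world.
Let φ = □s. Evaluate φ at each world:
  a (successors {b, c, d, e, f, g, h}): φ is false.
  b (successors {a, b, c, d, e, f, g, h}): φ is false.
  c (successors {a, b, c, d, h}): φ is false.
  d (successors {a, b, c, d, e}): φ is false.
  e (successors {a, b, d, f, h}): φ is false.
  f (successors {a, b, e, f, g, h}): φ is false.
  g (successors {a, b, f, g, h}): φ is false.
  h (successors {a, b, c, e, f, g, h}): φ is false.
For instance, at b:
  At b: □s requires s at every successor {a, b, c, d, e, f, g, h}.
    s fails at a, so □s is false at b.
Satisfying worlds: none.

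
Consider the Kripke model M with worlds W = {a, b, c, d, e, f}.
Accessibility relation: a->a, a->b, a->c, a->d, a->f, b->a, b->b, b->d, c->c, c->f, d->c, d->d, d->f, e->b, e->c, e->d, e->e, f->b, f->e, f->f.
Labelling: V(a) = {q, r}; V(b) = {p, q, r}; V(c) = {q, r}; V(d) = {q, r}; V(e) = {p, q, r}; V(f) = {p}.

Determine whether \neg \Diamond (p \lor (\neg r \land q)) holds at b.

No

At b: \Diamond (p \lor (\neg r \land q)) is true, so \neg \Diamond (p \lor (\neg r \land q)) is false.
  At b: \Diamond (p \lor (\neg r \land q)) requires p \lor (\neg r \land q) at some successor in {a, b, d}.
    p \lor (\neg r \land q) holds at b, so \Diamond (p \lor (\neg r \land q)) is true at b.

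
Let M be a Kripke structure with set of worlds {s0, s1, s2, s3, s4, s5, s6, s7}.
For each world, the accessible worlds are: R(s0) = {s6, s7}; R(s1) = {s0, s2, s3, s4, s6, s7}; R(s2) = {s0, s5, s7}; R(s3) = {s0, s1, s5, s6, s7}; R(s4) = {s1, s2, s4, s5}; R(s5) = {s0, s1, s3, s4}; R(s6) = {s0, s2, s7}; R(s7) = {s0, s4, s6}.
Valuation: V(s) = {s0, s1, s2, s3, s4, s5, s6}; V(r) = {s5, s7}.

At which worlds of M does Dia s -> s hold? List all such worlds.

s0, s1, s2, s3, s4, s5, s6

Recall that Dia ψ holds at a world iff ψ holds at some accessible world.
Let φ = Dia s -> s. Evaluate φ at each world:
  s0 (successors {s6, s7}): φ is true.
  s1 (successors {s0, s2, s3, s4, s6, s7}): φ is true.
  s2 (successors {s0, s5, s7}): φ is true.
  s3 (successors {s0, s1, s5, s6, s7}): φ is true.
  s4 (successors {s1, s2, s4, s5}): φ is true.
  s5 (successors {s0, s1, s3, s4}): φ is true.
  s6 (successors {s0, s2, s7}): φ is true.
  s7 (successors {s0, s4, s6}): φ is false.
For instance, at s7:
  At s7: Dia s is true, s is false, so Dia s -> s is false.
    At s7: Dia s requires s at some successor in {s0, s4, s6}.
      s holds at s0, so Dia s is true at s7.
Satisfying worlds: {s0, s1, s2, s3, s4, s5, s6}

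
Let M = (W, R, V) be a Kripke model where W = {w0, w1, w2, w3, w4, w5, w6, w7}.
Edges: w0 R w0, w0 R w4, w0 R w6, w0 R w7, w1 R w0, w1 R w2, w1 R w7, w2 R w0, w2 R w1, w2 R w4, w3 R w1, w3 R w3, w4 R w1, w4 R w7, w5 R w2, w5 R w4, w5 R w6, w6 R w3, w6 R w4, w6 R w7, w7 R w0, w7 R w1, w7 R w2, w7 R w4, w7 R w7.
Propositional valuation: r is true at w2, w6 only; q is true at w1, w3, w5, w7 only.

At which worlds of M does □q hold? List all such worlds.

w3, w4

Let φ = □q. Evaluate φ at each world:
  w0 (successors {w0, w4, w6, w7}): φ is false.
  w1 (successors {w0, w2, w7}): φ is false.
  w2 (successors {w0, w1, w4}): φ is false.
  w3 (successors {w1, w3}): φ is true.
  w4 (successors {w1, w7}): φ is true.
  w5 (successors {w2, w4, w6}): φ is false.
  w6 (successors {w3, w4, w7}): φ is false.
  w7 (successors {w0, w1, w2, w4, w7}): φ is false.
For instance, at w0:
  At w0: □q requires q at every successor {w0, w4, w6, w7}.
    q fails at w0, so □q is false at w0.
Satisfying worlds: {w3, w4}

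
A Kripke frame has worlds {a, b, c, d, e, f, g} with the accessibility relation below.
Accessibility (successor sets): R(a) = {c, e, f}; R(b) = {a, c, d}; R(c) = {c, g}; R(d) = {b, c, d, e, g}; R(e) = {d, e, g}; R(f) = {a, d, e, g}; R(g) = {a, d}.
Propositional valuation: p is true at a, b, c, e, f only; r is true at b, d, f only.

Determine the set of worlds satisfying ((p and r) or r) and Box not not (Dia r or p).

Recall that Box ψ holds at a world iff ψ holds at every accessible world, and Dia ψ holds iff ψ holds at some accessible world.
Let φ = ((p and r) or r) and Box not not (Dia r or p). Evaluate φ at each world:
  a (successors {c, e, f}): φ is false.
  b (successors {a, c, d}): φ is true.
  c (successors {c, g}): φ is false.
  d (successors {b, c, d, e, g}): φ is true.
  e (successors {d, e, g}): φ is false.
  f (successors {a, d, e, g}): φ is true.
  g (successors {a, d}): φ is false.
For instance, at b:
  At b: (p and r) or r is true, Box not not (Dia r or p) is true, so ((p and r) or r) and Box not not (Dia r or p) is true.
    At b: Box not not (Dia r or p) requires not not (Dia r or p) at every successor {a, c, d}.
      At a: not not (Dia r or p) is true.
      At c: not not (Dia r or p) is true.
      At d: not not (Dia r or p) is true.
    So Box not not (Dia r or p) is true at b.
Satisfying worlds: {b, d, f}

b, d, f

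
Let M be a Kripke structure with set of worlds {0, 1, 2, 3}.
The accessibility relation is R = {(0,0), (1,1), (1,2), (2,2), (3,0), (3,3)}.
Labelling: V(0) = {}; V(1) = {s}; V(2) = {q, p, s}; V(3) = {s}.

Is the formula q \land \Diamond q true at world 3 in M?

No

At 3: q is false, \Diamond q is false, so q \land \Diamond q is false.
  At 3: \Diamond q requires q at some successor in {0, 3}.
    At 0: q is false.
    At 3: q is false.
  So \Diamond q is false at 3.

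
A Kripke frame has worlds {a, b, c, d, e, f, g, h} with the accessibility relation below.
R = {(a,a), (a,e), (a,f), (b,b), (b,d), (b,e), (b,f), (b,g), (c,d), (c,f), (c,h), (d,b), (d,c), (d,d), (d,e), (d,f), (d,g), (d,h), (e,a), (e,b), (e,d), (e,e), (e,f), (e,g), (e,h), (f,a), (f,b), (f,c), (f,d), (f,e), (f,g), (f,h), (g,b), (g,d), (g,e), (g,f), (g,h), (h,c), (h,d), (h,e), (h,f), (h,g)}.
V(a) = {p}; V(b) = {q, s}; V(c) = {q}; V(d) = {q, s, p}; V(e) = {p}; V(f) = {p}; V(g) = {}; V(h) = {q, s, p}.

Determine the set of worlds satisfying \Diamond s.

Let φ = \Diamond s. Evaluate φ at each world:
  a (successors {a, e, f}): φ is false.
  b (successors {b, d, e, f, g}): φ is true.
  c (successors {d, f, h}): φ is true.
  d (successors {b, c, d, e, f, g, h}): φ is true.
  e (successors {a, b, d, e, f, g, h}): φ is true.
  f (successors {a, b, c, d, e, g, h}): φ is true.
  g (successors {b, d, e, f, h}): φ is true.
  h (successors {c, d, e, f, g}): φ is true.
For instance, at d:
  At d: \Diamond s requires s at some successor in {b, c, d, e, f, g, h}.
    s holds at b, so \Diamond s is true at d.
Satisfying worlds: {b, c, d, e, f, g, h}

b, c, d, e, f, g, h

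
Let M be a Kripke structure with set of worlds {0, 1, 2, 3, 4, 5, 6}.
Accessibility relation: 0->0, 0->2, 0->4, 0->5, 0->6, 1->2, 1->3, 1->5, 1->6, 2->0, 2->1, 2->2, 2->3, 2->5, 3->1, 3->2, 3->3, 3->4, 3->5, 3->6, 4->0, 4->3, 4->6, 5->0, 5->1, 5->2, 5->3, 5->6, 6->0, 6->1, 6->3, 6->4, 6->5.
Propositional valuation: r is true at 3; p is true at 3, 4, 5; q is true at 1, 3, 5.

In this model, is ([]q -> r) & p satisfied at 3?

At 3: []q -> r is true, p is true, so ([]q -> r) & p is true.
  At 3: []q is false, r is true, so []q -> r is true.
    At 3: []q requires q at every successor {1, 2, 3, 4, 5, 6}.
      q fails at 2, so []q is false at 3.

Yes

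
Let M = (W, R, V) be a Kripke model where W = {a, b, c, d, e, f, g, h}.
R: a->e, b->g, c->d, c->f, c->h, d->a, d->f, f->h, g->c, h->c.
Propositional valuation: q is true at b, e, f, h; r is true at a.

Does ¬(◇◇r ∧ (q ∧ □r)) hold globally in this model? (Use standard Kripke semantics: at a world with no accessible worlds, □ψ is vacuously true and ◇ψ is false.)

Yes

Recall that □ψ holds at a world iff ψ holds at every accessible world, and ◇ψ holds iff ψ holds at some accessible world.
Let φ = ¬(◇◇r ∧ (q ∧ □r)). Evaluate φ at each world:
  a (successors {e}): φ is true.
  b (successors {g}): φ is true.
  c (successors {d, f, h}): φ is true.
  d (successors {a, f}): φ is true.
  e (successors ∅): φ is true.
  f (successors {h}): φ is true.
  g (successors {c}): φ is true.
  h (successors {c}): φ is true.
For instance, at c:
  At c: ◇◇r ∧ (q ∧ □r) is false, so ¬(◇◇r ∧ (q ∧ □r)) is true.
    At c: ◇◇r is true, q ∧ □r is false, so ◇◇r ∧ (q ∧ □r) is false.
      At c: ◇◇r requires ◇r at some successor in {d, f, h}.
        ◇r holds at d, so ◇◇r is true at c.
      At c: q is false, □r is false, so q ∧ □r is false.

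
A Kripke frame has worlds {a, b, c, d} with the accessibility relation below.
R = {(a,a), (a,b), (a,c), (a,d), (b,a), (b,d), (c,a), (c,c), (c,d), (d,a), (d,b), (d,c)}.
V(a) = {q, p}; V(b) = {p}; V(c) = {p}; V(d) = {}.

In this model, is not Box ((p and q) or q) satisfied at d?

Recall that Box ψ holds at a world iff ψ holds at every accessible world, and Dia ψ holds iff ψ holds at some accessible world.
At d: Box ((p and q) or q) is false, so not Box ((p and q) or q) is true.
  At d: Box ((p and q) or q) requires (p and q) or q at every successor {a, b, c}.
    (p and q) or q fails at b, so Box ((p and q) or q) is false at d.

Yes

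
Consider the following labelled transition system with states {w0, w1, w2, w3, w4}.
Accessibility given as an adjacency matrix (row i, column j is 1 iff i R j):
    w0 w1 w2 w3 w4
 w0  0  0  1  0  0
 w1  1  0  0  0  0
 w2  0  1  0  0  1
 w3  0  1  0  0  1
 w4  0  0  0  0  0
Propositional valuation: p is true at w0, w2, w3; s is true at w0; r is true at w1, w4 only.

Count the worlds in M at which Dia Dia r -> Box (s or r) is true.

4

Let φ = Dia Dia r -> Box (s or r). Evaluate φ at each world:
  w0 (successors {w2}): φ is false.
  w1 (successors {w0}): φ is true.
  w2 (successors {w1, w4}): φ is true.
  w3 (successors {w1, w4}): φ is true.
  w4 (successors ∅): φ is true.
For instance, at w0:
  At w0: Dia Dia r is true, Box (s or r) is false, so Dia Dia r -> Box (s or r) is false.
    At w0: Dia Dia r requires Dia r at some successor in {w2}.
      Dia r holds at w2, so Dia Dia r is true at w0.
    At w0: Box (s or r) requires s or r at every successor {w2}.
      s or r fails at w2, so Box (s or r) is false at w0.
Satisfying worlds: {w1, w2, w3, w4}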